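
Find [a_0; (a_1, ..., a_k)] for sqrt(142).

Write x_i = (sqrt(142) + m_i)/d_i with (m_0, d_0) = (0, 1). a_0 = floor(sqrt(142)) = 11, since 11^2 = 121 <= 142 < 144 = 12^2.
Iterate m_{i+1} = d_i*a_i - m_i, d_{i+1} = (142 - m_{i+1}^2)/d_i, a_{i+1} = floor((a_0 + m_{i+1})/d_{i+1}):
  m_1 = 1*11 - 0 = 11, d_1 = (142 - 11^2)/1 = 21/1 = 21, a_1 = floor((11 + 11)/21) = 1.
  m_2 = 21*1 - 11 = 10, d_2 = (142 - 10^2)/21 = 42/21 = 2, a_2 = floor((11 + 10)/2) = 10.
  m_3 = 2*10 - 10 = 10, d_3 = (142 - 10^2)/2 = 42/2 = 21, a_3 = floor((11 + 10)/21) = 1.
  m_4 = 21*1 - 10 = 11, d_4 = (142 - 11^2)/21 = 21/21 = 1, a_4 = floor((11 + 11)/1) = 22.
  m_5 = 1*22 - 11 = 11, d_5 = (142 - 11^2)/1 = 21/1 = 21: (m_5, d_5) = (m_1, d_1) = (11, 21), so from here the quotients repeat a_1, ..., a_4; the period length is 4.
Hence the expansion of sqrt(142) is a_0 = 11 followed by the repeating block 1, 10, 1, 22 (period 4).

[11; (1, 10, 1, 22)]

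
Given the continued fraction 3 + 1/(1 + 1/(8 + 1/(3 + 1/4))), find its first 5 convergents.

Using the convergent recurrence p_i = a_i*p_{i-1} + p_{i-2}, q_i = a_i*q_{i-1} + q_{i-2} with p_{-2}=0, p_{-1}=1, q_{-2}=1, q_{-1}=0:
  i=0: a_0=3, p_0 = 3*1 + 0 = 3, q_0 = 3*0 + 1 = 1.
  i=1: a_1=1, p_1 = 1*3 + 1 = 4, q_1 = 1*1 + 0 = 1.
  i=2: a_2=8, p_2 = 8*4 + 3 = 35, q_2 = 8*1 + 1 = 9.
  i=3: a_3=3, p_3 = 3*35 + 4 = 109, q_3 = 3*9 + 1 = 28.
  i=4: a_4=4, p_4 = 4*109 + 35 = 471, q_4 = 4*28 + 9 = 121.

3/1, 4/1, 35/9, 109/28, 471/121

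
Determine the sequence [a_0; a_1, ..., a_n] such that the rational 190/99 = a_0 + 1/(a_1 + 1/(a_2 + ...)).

[1; 1, 11, 2, 1, 2]

Run the Euclidean algorithm on 190 and 99; the successive quotients are the partial quotients a_0, a_1, ... (each step inverts the fractional part left over by the previous one):
  190 = 1*99 + 91, so a_0 = 1.
  99 = 1*91 + 8, so a_1 = 1.
  91 = 11*8 + 3, so a_2 = 11.
  8 = 2*3 + 2, so a_3 = 2.
  3 = 1*2 + 1, so a_4 = 1.
  2 = 2*1 + 0, so a_5 = 2.
The remainder reaches 0 after 6 divisions, so the expansion has 6 partial quotients, read off in order.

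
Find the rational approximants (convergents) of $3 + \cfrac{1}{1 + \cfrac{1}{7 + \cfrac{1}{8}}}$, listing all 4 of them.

3/1, 4/1, 31/8, 252/65

Using the convergent recurrence p_i = a_i*p_{i-1} + p_{i-2}, q_i = a_i*q_{i-1} + q_{i-2} with p_{-2}=0, p_{-1}=1, q_{-2}=1, q_{-1}=0:
  i=0: a_0=3, p_0 = 3*1 + 0 = 3, q_0 = 3*0 + 1 = 1.
  i=1: a_1=1, p_1 = 1*3 + 1 = 4, q_1 = 1*1 + 0 = 1.
  i=2: a_2=7, p_2 = 7*4 + 3 = 31, q_2 = 7*1 + 1 = 8.
  i=3: a_3=8, p_3 = 8*31 + 4 = 252, q_3 = 8*8 + 1 = 65.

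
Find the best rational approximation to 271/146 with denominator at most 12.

13/7

Expand x = 271/146 as a continued fraction with the Euclidean algorithm:
  271 = 1*146 + 125, so a_0 = 1.
  146 = 1*125 + 21, so a_1 = 1.
  125 = 5*21 + 20, so a_2 = 5.
  21 = 1*20 + 1, so a_3 = 1.
  20 = 20*1 + 0, so a_4 = 20.
so x = [1; 1, 5, 1, 20].
Convergents (p_i = a_i*p_{i-1} + p_{i-2}, q_i = a_i*q_{i-1} + q_{i-2} with p_{-2}=0, p_{-1}=1, q_{-2}=1, q_{-1}=0), until the denominator exceeds 12:
  i=0: a_0=1, p_0 = 1*1 + 0 = 1, q_0 = 1*0 + 1 = 1.
  i=1: a_1=1, p_1 = 1*1 + 1 = 2, q_1 = 1*1 + 0 = 1.
  i=2: a_2=5, p_2 = 5*2 + 1 = 11, q_2 = 5*1 + 1 = 6.
  i=3: a_3=1, p_3 = 1*11 + 2 = 13, q_3 = 1*6 + 1 = 7.
  i=4: a_4=20, p_4 = 20*13 + 11 = 271, q_4 = 20*7 + 6 = 146.
q_4 = 146 > 12, so the last convergent with denominator <= 12 is p_3/q_3 = 13/7.
The closest fraction with denominator <= 12 is either p_3/q_3 or the intermediate fraction (k*p_3 + p_2)/(k*q_3 + q_2) with the largest k >= 1 whose denominator stays <= 12; these approach x as k grows, and every other convergent or intermediate fraction in range is farther away.
Largest k: floor((12 - q_2)/q_3) = floor((12 - 6)/7) = 0.
Since k = 0, no intermediate fraction beyond p_3/q_3 has denominator <= 12, so the convergent 13/7 is the closest (its error is |271*7 - 13*146|/(146*7) = 1/1022).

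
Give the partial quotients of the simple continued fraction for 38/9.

[4; 4, 2]

Run the Euclidean algorithm on 38 and 9; the successive quotients are the partial quotients a_0, a_1, ... (each step inverts the fractional part left over by the previous one):
  38 = 4*9 + 2, so a_0 = 4.
  9 = 4*2 + 1, so a_1 = 4.
  2 = 2*1 + 0, so a_2 = 2.
The remainder reaches 0 after 3 divisions, so the expansion has 3 partial quotients, read off in order.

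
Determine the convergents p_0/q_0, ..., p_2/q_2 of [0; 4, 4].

Using the convergent recurrence p_i = a_i*p_{i-1} + p_{i-2}, q_i = a_i*q_{i-1} + q_{i-2} with p_{-2}=0, p_{-1}=1, q_{-2}=1, q_{-1}=0:
  i=0: a_0=0, p_0 = 0*1 + 0 = 0, q_0 = 0*0 + 1 = 1.
  i=1: a_1=4, p_1 = 4*0 + 1 = 1, q_1 = 4*1 + 0 = 4.
  i=2: a_2=4, p_2 = 4*1 + 0 = 4, q_2 = 4*4 + 1 = 17.

0/1, 1/4, 4/17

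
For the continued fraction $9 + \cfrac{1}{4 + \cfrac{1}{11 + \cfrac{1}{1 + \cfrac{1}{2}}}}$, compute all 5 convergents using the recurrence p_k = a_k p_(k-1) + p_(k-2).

9/1, 37/4, 416/45, 453/49, 1322/143

Using the convergent recurrence p_i = a_i*p_{i-1} + p_{i-2}, q_i = a_i*q_{i-1} + q_{i-2} with p_{-2}=0, p_{-1}=1, q_{-2}=1, q_{-1}=0:
  i=0: a_0=9, p_0 = 9*1 + 0 = 9, q_0 = 9*0 + 1 = 1.
  i=1: a_1=4, p_1 = 4*9 + 1 = 37, q_1 = 4*1 + 0 = 4.
  i=2: a_2=11, p_2 = 11*37 + 9 = 416, q_2 = 11*4 + 1 = 45.
  i=3: a_3=1, p_3 = 1*416 + 37 = 453, q_3 = 1*45 + 4 = 49.
  i=4: a_4=2, p_4 = 2*453 + 416 = 1322, q_4 = 2*49 + 45 = 143.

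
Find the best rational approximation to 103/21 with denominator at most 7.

Expand x = 103/21 as a continued fraction with the Euclidean algorithm:
  103 = 4*21 + 19, so a_0 = 4.
  21 = 1*19 + 2, so a_1 = 1.
  19 = 9*2 + 1, so a_2 = 9.
  2 = 2*1 + 0, so a_3 = 2.
so x = [4; 1, 9, 2].
Convergents (p_i = a_i*p_{i-1} + p_{i-2}, q_i = a_i*q_{i-1} + q_{i-2} with p_{-2}=0, p_{-1}=1, q_{-2}=1, q_{-1}=0), until the denominator exceeds 7:
  i=0: a_0=4, p_0 = 4*1 + 0 = 4, q_0 = 4*0 + 1 = 1.
  i=1: a_1=1, p_1 = 1*4 + 1 = 5, q_1 = 1*1 + 0 = 1.
  i=2: a_2=9, p_2 = 9*5 + 4 = 49, q_2 = 9*1 + 1 = 10.
q_2 = 10 > 7, so the last convergent with denominator <= 7 is p_1/q_1 = 5/1.
The closest fraction with denominator <= 7 is either p_1/q_1 or the intermediate fraction (k*p_1 + p_0)/(k*q_1 + q_0) with the largest k >= 1 whose denominator stays <= 7; these approach x as k grows, and every other convergent or intermediate fraction in range is farther away.
Largest k: floor((7 - q_0)/q_1) = floor((7 - 1)/1) = 6.
That gives (6*5 + 4)/(6*1 + 1) = 34/7.
Compare the errors: |x - 5/1| = |103*1 - 5*21|/(21*1) = 2/21, and |x - 34/7| = |103*7 - 34*21|/(21*7) = 7/147.
Cross-multiplying, 7*21 = 147 < 294 = 2*147, so 7/147 is smaller: the intermediate fraction 34/7 is closer to x than 5/1.

34/7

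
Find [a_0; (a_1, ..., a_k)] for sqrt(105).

Write x_i = (sqrt(105) + m_i)/d_i with (m_0, d_0) = (0, 1). a_0 = floor(sqrt(105)) = 10, since 10^2 = 100 <= 105 < 121 = 11^2.
Iterate m_{i+1} = d_i*a_i - m_i, d_{i+1} = (105 - m_{i+1}^2)/d_i, a_{i+1} = floor((a_0 + m_{i+1})/d_{i+1}):
  m_1 = 1*10 - 0 = 10, d_1 = (105 - 10^2)/1 = 5/1 = 5, a_1 = floor((10 + 10)/5) = 4.
  m_2 = 5*4 - 10 = 10, d_2 = (105 - 10^2)/5 = 5/5 = 1, a_2 = floor((10 + 10)/1) = 20.
  m_3 = 1*20 - 10 = 10, d_3 = (105 - 10^2)/1 = 5/1 = 5: (m_3, d_3) = (m_1, d_1) = (10, 5), so from here the quotients repeat a_1, a_2; the period length is 2.
Hence the expansion of sqrt(105) is a_0 = 10 followed by the repeating block 4, 20 (period 2).

[10; (4, 20)]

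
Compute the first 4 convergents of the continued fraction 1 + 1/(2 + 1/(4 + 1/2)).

1/1, 3/2, 13/9, 29/20

Using the convergent recurrence p_i = a_i*p_{i-1} + p_{i-2}, q_i = a_i*q_{i-1} + q_{i-2} with p_{-2}=0, p_{-1}=1, q_{-2}=1, q_{-1}=0:
  i=0: a_0=1, p_0 = 1*1 + 0 = 1, q_0 = 1*0 + 1 = 1.
  i=1: a_1=2, p_1 = 2*1 + 1 = 3, q_1 = 2*1 + 0 = 2.
  i=2: a_2=4, p_2 = 4*3 + 1 = 13, q_2 = 4*2 + 1 = 9.
  i=3: a_3=2, p_3 = 2*13 + 3 = 29, q_3 = 2*9 + 2 = 20.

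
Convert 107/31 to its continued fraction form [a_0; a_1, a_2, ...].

[3; 2, 4, 1, 2]

Run the Euclidean algorithm on 107 and 31; the successive quotients are the partial quotients a_0, a_1, ... (each step inverts the fractional part left over by the previous one):
  107 = 3*31 + 14, so a_0 = 3.
  31 = 2*14 + 3, so a_1 = 2.
  14 = 4*3 + 2, so a_2 = 4.
  3 = 1*2 + 1, so a_3 = 1.
  2 = 2*1 + 0, so a_4 = 2.
The remainder reaches 0 after 5 divisions, so the expansion has 5 partial quotients, read off in order.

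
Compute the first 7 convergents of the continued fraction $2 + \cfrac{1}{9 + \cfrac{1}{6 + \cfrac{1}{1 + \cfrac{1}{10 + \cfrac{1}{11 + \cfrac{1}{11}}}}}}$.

Using the convergent recurrence p_i = a_i*p_{i-1} + p_{i-2}, q_i = a_i*q_{i-1} + q_{i-2} with p_{-2}=0, p_{-1}=1, q_{-2}=1, q_{-1}=0:
  i=0: a_0=2, p_0 = 2*1 + 0 = 2, q_0 = 2*0 + 1 = 1.
  i=1: a_1=9, p_1 = 9*2 + 1 = 19, q_1 = 9*1 + 0 = 9.
  i=2: a_2=6, p_2 = 6*19 + 2 = 116, q_2 = 6*9 + 1 = 55.
  i=3: a_3=1, p_3 = 1*116 + 19 = 135, q_3 = 1*55 + 9 = 64.
  i=4: a_4=10, p_4 = 10*135 + 116 = 1466, q_4 = 10*64 + 55 = 695.
  i=5: a_5=11, p_5 = 11*1466 + 135 = 16261, q_5 = 11*695 + 64 = 7709.
  i=6: a_6=11, p_6 = 11*16261 + 1466 = 180337, q_6 = 11*7709 + 695 = 85494.

2/1, 19/9, 116/55, 135/64, 1466/695, 16261/7709, 180337/85494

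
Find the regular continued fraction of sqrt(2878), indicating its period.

[53; (1, 1, 1, 4, 1, 52, 1, 4, 1, 1, 1, 106)]

Write x_i = (sqrt(2878) + m_i)/d_i with (m_0, d_0) = (0, 1). a_0 = floor(sqrt(2878)) = 53, since 53^2 = 2809 <= 2878 < 2916 = 54^2.
Iterate m_{i+1} = d_i*a_i - m_i, d_{i+1} = (2878 - m_{i+1}^2)/d_i, a_{i+1} = floor((a_0 + m_{i+1})/d_{i+1}):
  m_1 = 1*53 - 0 = 53, d_1 = (2878 - 53^2)/1 = 69/1 = 69, a_1 = floor((53 + 53)/69) = 1.
  m_2 = 69*1 - 53 = 16, d_2 = (2878 - 16^2)/69 = 2622/69 = 38, a_2 = floor((53 + 16)/38) = 1.
  m_3 = 38*1 - 16 = 22, d_3 = (2878 - 22^2)/38 = 2394/38 = 63, a_3 = floor((53 + 22)/63) = 1.
  m_4 = 63*1 - 22 = 41, d_4 = (2878 - 41^2)/63 = 1197/63 = 19, a_4 = floor((53 + 41)/19) = 4.
  m_5 = 19*4 - 41 = 35, d_5 = (2878 - 35^2)/19 = 1653/19 = 87, a_5 = floor((53 + 35)/87) = 1.
  m_6 = 87*1 - 35 = 52, d_6 = (2878 - 52^2)/87 = 174/87 = 2, a_6 = floor((53 + 52)/2) = 52.
  m_7 = 2*52 - 52 = 52, d_7 = (2878 - 52^2)/2 = 174/2 = 87, a_7 = floor((53 + 52)/87) = 1.
  m_8 = 87*1 - 52 = 35, d_8 = (2878 - 35^2)/87 = 1653/87 = 19, a_8 = floor((53 + 35)/19) = 4.
  m_9 = 19*4 - 35 = 41, d_9 = (2878 - 41^2)/19 = 1197/19 = 63, a_9 = floor((53 + 41)/63) = 1.
  m_10 = 63*1 - 41 = 22, d_10 = (2878 - 22^2)/63 = 2394/63 = 38, a_10 = floor((53 + 22)/38) = 1.
  m_11 = 38*1 - 22 = 16, d_11 = (2878 - 16^2)/38 = 2622/38 = 69, a_11 = floor((53 + 16)/69) = 1.
  m_12 = 69*1 - 16 = 53, d_12 = (2878 - 53^2)/69 = 69/69 = 1, a_12 = floor((53 + 53)/1) = 106.
  m_13 = 1*106 - 53 = 53, d_13 = (2878 - 53^2)/1 = 69/1 = 69: (m_13, d_13) = (m_1, d_1) = (53, 69), so from here the quotients repeat a_1, ..., a_12; the period length is 12.
Hence the expansion of sqrt(2878) is a_0 = 53 followed by the repeating block 1, 1, 1, 4, 1, 52, 1, 4, 1, 1, 1, 106 (period 12).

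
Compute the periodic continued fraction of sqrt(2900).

Write x_i = (sqrt(2900) + m_i)/d_i with (m_0, d_0) = (0, 1). a_0 = floor(sqrt(2900)) = 53, since 53^2 = 2809 <= 2900 < 2916 = 54^2.
Iterate m_{i+1} = d_i*a_i - m_i, d_{i+1} = (2900 - m_{i+1}^2)/d_i, a_{i+1} = floor((a_0 + m_{i+1})/d_{i+1}):
  m_1 = 1*53 - 0 = 53, d_1 = (2900 - 53^2)/1 = 91/1 = 91, a_1 = floor((53 + 53)/91) = 1.
  m_2 = 91*1 - 53 = 38, d_2 = (2900 - 38^2)/91 = 1456/91 = 16, a_2 = floor((53 + 38)/16) = 5.
  m_3 = 16*5 - 38 = 42, d_3 = (2900 - 42^2)/16 = 1136/16 = 71, a_3 = floor((53 + 42)/71) = 1.
  m_4 = 71*1 - 42 = 29, d_4 = (2900 - 29^2)/71 = 2059/71 = 29, a_4 = floor((53 + 29)/29) = 2.
  m_5 = 29*2 - 29 = 29, d_5 = (2900 - 29^2)/29 = 2059/29 = 71, a_5 = floor((53 + 29)/71) = 1.
  m_6 = 71*1 - 29 = 42, d_6 = (2900 - 42^2)/71 = 1136/71 = 16, a_6 = floor((53 + 42)/16) = 5.
  m_7 = 16*5 - 42 = 38, d_7 = (2900 - 38^2)/16 = 1456/16 = 91, a_7 = floor((53 + 38)/91) = 1.
  m_8 = 91*1 - 38 = 53, d_8 = (2900 - 53^2)/91 = 91/91 = 1, a_8 = floor((53 + 53)/1) = 106.
  m_9 = 1*106 - 53 = 53, d_9 = (2900 - 53^2)/1 = 91/1 = 91: (m_9, d_9) = (m_1, d_1) = (53, 91), so from here the quotients repeat a_1, ..., a_8; the period length is 8.
Hence the expansion of sqrt(2900) is a_0 = 53 followed by the repeating block 1, 5, 1, 2, 1, 5, 1, 106 (period 8).

[53; (1, 5, 1, 2, 1, 5, 1, 106)]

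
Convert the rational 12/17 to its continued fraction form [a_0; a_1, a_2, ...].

[0; 1, 2, 2, 2]

Run the Euclidean algorithm on 12 and 17; the successive quotients are the partial quotients a_0, a_1, ... (each step inverts the fractional part left over by the previous one):
  12 = 0*17 + 12, so a_0 = 0.
  17 = 1*12 + 5, so a_1 = 1.
  12 = 2*5 + 2, so a_2 = 2.
  5 = 2*2 + 1, so a_3 = 2.
  2 = 2*1 + 0, so a_4 = 2.
The remainder reaches 0 after 5 divisions, so the expansion has 5 partial quotients, read off in order.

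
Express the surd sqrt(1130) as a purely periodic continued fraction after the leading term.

Write x_i = (sqrt(1130) + m_i)/d_i with (m_0, d_0) = (0, 1). a_0 = floor(sqrt(1130)) = 33, since 33^2 = 1089 <= 1130 < 1156 = 34^2.
Iterate m_{i+1} = d_i*a_i - m_i, d_{i+1} = (1130 - m_{i+1}^2)/d_i, a_{i+1} = floor((a_0 + m_{i+1})/d_{i+1}):
  m_1 = 1*33 - 0 = 33, d_1 = (1130 - 33^2)/1 = 41/1 = 41, a_1 = floor((33 + 33)/41) = 1.
  m_2 = 41*1 - 33 = 8, d_2 = (1130 - 8^2)/41 = 1066/41 = 26, a_2 = floor((33 + 8)/26) = 1.
  m_3 = 26*1 - 8 = 18, d_3 = (1130 - 18^2)/26 = 806/26 = 31, a_3 = floor((33 + 18)/31) = 1.
  m_4 = 31*1 - 18 = 13, d_4 = (1130 - 13^2)/31 = 961/31 = 31, a_4 = floor((33 + 13)/31) = 1.
  m_5 = 31*1 - 13 = 18, d_5 = (1130 - 18^2)/31 = 806/31 = 26, a_5 = floor((33 + 18)/26) = 1.
  m_6 = 26*1 - 18 = 8, d_6 = (1130 - 8^2)/26 = 1066/26 = 41, a_6 = floor((33 + 8)/41) = 1.
  m_7 = 41*1 - 8 = 33, d_7 = (1130 - 33^2)/41 = 41/41 = 1, a_7 = floor((33 + 33)/1) = 66.
  m_8 = 1*66 - 33 = 33, d_8 = (1130 - 33^2)/1 = 41/1 = 41: (m_8, d_8) = (m_1, d_1) = (33, 41), so from here the quotients repeat a_1, ..., a_7; the period length is 7.
Hence the expansion of sqrt(1130) is a_0 = 33 followed by the repeating block 1, 1, 1, 1, 1, 1, 66 (period 7).

[33; (1, 1, 1, 1, 1, 1, 66)]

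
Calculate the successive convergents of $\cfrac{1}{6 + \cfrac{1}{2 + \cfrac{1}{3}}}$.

Using the convergent recurrence p_i = a_i*p_{i-1} + p_{i-2}, q_i = a_i*q_{i-1} + q_{i-2} with p_{-2}=0, p_{-1}=1, q_{-2}=1, q_{-1}=0:
  i=0: a_0=0, p_0 = 0*1 + 0 = 0, q_0 = 0*0 + 1 = 1.
  i=1: a_1=6, p_1 = 6*0 + 1 = 1, q_1 = 6*1 + 0 = 6.
  i=2: a_2=2, p_2 = 2*1 + 0 = 2, q_2 = 2*6 + 1 = 13.
  i=3: a_3=3, p_3 = 3*2 + 1 = 7, q_3 = 3*13 + 6 = 45.

0/1, 1/6, 2/13, 7/45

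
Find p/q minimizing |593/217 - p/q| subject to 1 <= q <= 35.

41/15

Expand x = 593/217 as a continued fraction with the Euclidean algorithm:
  593 = 2*217 + 159, so a_0 = 2.
  217 = 1*159 + 58, so a_1 = 1.
  159 = 2*58 + 43, so a_2 = 2.
  58 = 1*43 + 15, so a_3 = 1.
  43 = 2*15 + 13, so a_4 = 2.
  15 = 1*13 + 2, so a_5 = 1.
  13 = 6*2 + 1, so a_6 = 6.
  2 = 2*1 + 0, so a_7 = 2.
so x = [2; 1, 2, 1, 2, 1, 6, 2].
Convergents (p_i = a_i*p_{i-1} + p_{i-2}, q_i = a_i*q_{i-1} + q_{i-2} with p_{-2}=0, p_{-1}=1, q_{-2}=1, q_{-1}=0), until the denominator exceeds 35:
  i=0: a_0=2, p_0 = 2*1 + 0 = 2, q_0 = 2*0 + 1 = 1.
  i=1: a_1=1, p_1 = 1*2 + 1 = 3, q_1 = 1*1 + 0 = 1.
  i=2: a_2=2, p_2 = 2*3 + 2 = 8, q_2 = 2*1 + 1 = 3.
  i=3: a_3=1, p_3 = 1*8 + 3 = 11, q_3 = 1*3 + 1 = 4.
  i=4: a_4=2, p_4 = 2*11 + 8 = 30, q_4 = 2*4 + 3 = 11.
  i=5: a_5=1, p_5 = 1*30 + 11 = 41, q_5 = 1*11 + 4 = 15.
  i=6: a_6=6, p_6 = 6*41 + 30 = 276, q_6 = 6*15 + 11 = 101.
q_6 = 101 > 35, so the last convergent with denominator <= 35 is p_5/q_5 = 41/15.
The closest fraction with denominator <= 35 is either p_5/q_5 or the intermediate fraction (k*p_5 + p_4)/(k*q_5 + q_4) with the largest k >= 1 whose denominator stays <= 35; these approach x as k grows, and every other convergent or intermediate fraction in range is farther away.
Largest k: floor((35 - q_4)/q_5) = floor((35 - 11)/15) = 1.
That gives (1*41 + 30)/(1*15 + 11) = 71/26.
Compare the errors: |x - 41/15| = |593*15 - 41*217|/(217*15) = 2/3255, and |x - 71/26| = |593*26 - 71*217|/(217*26) = 11/5642.
Cross-multiplying, 2*5642 = 11284 < 35805 = 11*3255, so 2/3255 is smaller: the convergent 41/15 is closer to x than 71/26.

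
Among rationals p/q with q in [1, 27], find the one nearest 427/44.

262/27

Expand x = 427/44 as a continued fraction with the Euclidean algorithm:
  427 = 9*44 + 31, so a_0 = 9.
  44 = 1*31 + 13, so a_1 = 1.
  31 = 2*13 + 5, so a_2 = 2.
  13 = 2*5 + 3, so a_3 = 2.
  5 = 1*3 + 2, so a_4 = 1.
  3 = 1*2 + 1, so a_5 = 1.
  2 = 2*1 + 0, so a_6 = 2.
so x = [9; 1, 2, 2, 1, 1, 2].
Convergents (p_i = a_i*p_{i-1} + p_{i-2}, q_i = a_i*q_{i-1} + q_{i-2} with p_{-2}=0, p_{-1}=1, q_{-2}=1, q_{-1}=0), until the denominator exceeds 27:
  i=0: a_0=9, p_0 = 9*1 + 0 = 9, q_0 = 9*0 + 1 = 1.
  i=1: a_1=1, p_1 = 1*9 + 1 = 10, q_1 = 1*1 + 0 = 1.
  i=2: a_2=2, p_2 = 2*10 + 9 = 29, q_2 = 2*1 + 1 = 3.
  i=3: a_3=2, p_3 = 2*29 + 10 = 68, q_3 = 2*3 + 1 = 7.
  i=4: a_4=1, p_4 = 1*68 + 29 = 97, q_4 = 1*7 + 3 = 10.
  i=5: a_5=1, p_5 = 1*97 + 68 = 165, q_5 = 1*10 + 7 = 17.
  i=6: a_6=2, p_6 = 2*165 + 97 = 427, q_6 = 2*17 + 10 = 44.
q_6 = 44 > 27, so the last convergent with denominator <= 27 is p_5/q_5 = 165/17.
The closest fraction with denominator <= 27 is either p_5/q_5 or the intermediate fraction (k*p_5 + p_4)/(k*q_5 + q_4) with the largest k >= 1 whose denominator stays <= 27; these approach x as k grows, and every other convergent or intermediate fraction in range is farther away.
Largest k: floor((27 - q_4)/q_5) = floor((27 - 10)/17) = 1.
That gives (1*165 + 97)/(1*17 + 10) = 262/27.
Compare the errors: |x - 165/17| = |427*17 - 165*44|/(44*17) = 1/748, and |x - 262/27| = |427*27 - 262*44|/(44*27) = 1/1188.
Cross-multiplying, 1*748 = 748 < 1188 = 1*1188, so 1/1188 is smaller: the intermediate fraction 262/27 is closer to x than 165/17.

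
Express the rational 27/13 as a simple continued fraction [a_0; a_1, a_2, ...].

[2; 13]

Run the Euclidean algorithm on 27 and 13; the successive quotients are the partial quotients a_0, a_1, ... (each step inverts the fractional part left over by the previous one):
  27 = 2*13 + 1, so a_0 = 2.
  13 = 13*1 + 0, so a_1 = 13.
The remainder reaches 0 after 2 divisions, so the expansion has 2 partial quotients, read off in order.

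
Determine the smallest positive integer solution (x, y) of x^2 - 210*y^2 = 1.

(x, y) = (29, 2)

First expand sqrt(210) as a continued fraction. With x_i = (sqrt(210) + m_i)/d_i and (m_0, d_0) = (0, 1): a_0 = floor(sqrt(210)) = 14, since 14^2 = 196 <= 210 < 225 = 15^2.
Iterate m_{i+1} = d_i*a_i - m_i, d_{i+1} = (210 - m_{i+1}^2)/d_i, a_{i+1} = floor((a_0 + m_{i+1})/d_{i+1}):
  m_1 = 1*14 - 0 = 14, d_1 = (210 - 14^2)/1 = 14/1 = 14, a_1 = floor((14 + 14)/14) = 2.
  m_2 = 14*2 - 14 = 14, d_2 = (210 - 14^2)/14 = 14/14 = 1, a_2 = floor((14 + 14)/1) = 28.
  m_3 = 1*28 - 14 = 14, d_3 = (210 - 14^2)/1 = 14/1 = 14: (m_3, d_3) = (m_1, d_1) = (14, 14), so from here the quotients repeat a_1, a_2; the period length is 2.
So sqrt(210) = [14; (2, 28)] with period length k = 2.
k is even, so the fundamental solution of x^2 - 210y^2 = 1 is (p_{k-1}, q_{k-1}) = (p_1, q_1); compute convergents through index 1.
Convergents (p_i = a_i*p_{i-1} + p_{i-2}, q_i = a_i*q_{i-1} + q_{i-2} with p_{-2}=0, p_{-1}=1, q_{-2}=1, q_{-1}=0):
  i=0: a_0=14, p_0 = 14*1 + 0 = 14, q_0 = 14*0 + 1 = 1.
  i=1: a_1=2, p_1 = 2*14 + 1 = 29, q_1 = 2*1 + 0 = 2.
Check: 29^2 - 210*2^2 = 841 - 840 = 1, so (x, y) = (29, 2) solves the equation, and by the theorem it is the least positive solution.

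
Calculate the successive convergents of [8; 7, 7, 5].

8/1, 57/7, 407/50, 2092/257

Using the convergent recurrence p_i = a_i*p_{i-1} + p_{i-2}, q_i = a_i*q_{i-1} + q_{i-2} with p_{-2}=0, p_{-1}=1, q_{-2}=1, q_{-1}=0:
  i=0: a_0=8, p_0 = 8*1 + 0 = 8, q_0 = 8*0 + 1 = 1.
  i=1: a_1=7, p_1 = 7*8 + 1 = 57, q_1 = 7*1 + 0 = 7.
  i=2: a_2=7, p_2 = 7*57 + 8 = 407, q_2 = 7*7 + 1 = 50.
  i=3: a_3=5, p_3 = 5*407 + 57 = 2092, q_3 = 5*50 + 7 = 257.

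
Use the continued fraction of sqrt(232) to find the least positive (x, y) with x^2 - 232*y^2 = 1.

First expand sqrt(232) as a continued fraction. With x_i = (sqrt(232) + m_i)/d_i and (m_0, d_0) = (0, 1): a_0 = floor(sqrt(232)) = 15, since 15^2 = 225 <= 232 < 256 = 16^2.
Iterate m_{i+1} = d_i*a_i - m_i, d_{i+1} = (232 - m_{i+1}^2)/d_i, a_{i+1} = floor((a_0 + m_{i+1})/d_{i+1}):
  m_1 = 1*15 - 0 = 15, d_1 = (232 - 15^2)/1 = 7/1 = 7, a_1 = floor((15 + 15)/7) = 4.
  m_2 = 7*4 - 15 = 13, d_2 = (232 - 13^2)/7 = 63/7 = 9, a_2 = floor((15 + 13)/9) = 3.
  m_3 = 9*3 - 13 = 14, d_3 = (232 - 14^2)/9 = 36/9 = 4, a_3 = floor((15 + 14)/4) = 7.
  m_4 = 4*7 - 14 = 14, d_4 = (232 - 14^2)/4 = 36/4 = 9, a_4 = floor((15 + 14)/9) = 3.
  m_5 = 9*3 - 14 = 13, d_5 = (232 - 13^2)/9 = 63/9 = 7, a_5 = floor((15 + 13)/7) = 4.
  m_6 = 7*4 - 13 = 15, d_6 = (232 - 15^2)/7 = 7/7 = 1, a_6 = floor((15 + 15)/1) = 30.
  m_7 = 1*30 - 15 = 15, d_7 = (232 - 15^2)/1 = 7/1 = 7: (m_7, d_7) = (m_1, d_1) = (15, 7), so from here the quotients repeat a_1, ..., a_6; the period length is 6.
So sqrt(232) = [15; (4, 3, 7, 3, 4, 30)] with period length k = 6.
k is even, so the fundamental solution of x^2 - 232y^2 = 1 is (p_{k-1}, q_{k-1}) = (p_5, q_5); compute convergents through index 5.
Convergents (p_i = a_i*p_{i-1} + p_{i-2}, q_i = a_i*q_{i-1} + q_{i-2} with p_{-2}=0, p_{-1}=1, q_{-2}=1, q_{-1}=0):
  i=0: a_0=15, p_0 = 15*1 + 0 = 15, q_0 = 15*0 + 1 = 1.
  i=1: a_1=4, p_1 = 4*15 + 1 = 61, q_1 = 4*1 + 0 = 4.
  i=2: a_2=3, p_2 = 3*61 + 15 = 198, q_2 = 3*4 + 1 = 13.
  i=3: a_3=7, p_3 = 7*198 + 61 = 1447, q_3 = 7*13 + 4 = 95.
  i=4: a_4=3, p_4 = 3*1447 + 198 = 4539, q_4 = 3*95 + 13 = 298.
  i=5: a_5=4, p_5 = 4*4539 + 1447 = 19603, q_5 = 4*298 + 95 = 1287.
Check: 19603^2 - 232*1287^2 = 384277609 - 384277608 = 1, so (x, y) = (19603, 1287) solves the equation, and by the theorem it is the least positive solution.

(x, y) = (19603, 1287)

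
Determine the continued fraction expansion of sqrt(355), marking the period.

Write x_i = (sqrt(355) + m_i)/d_i with (m_0, d_0) = (0, 1). a_0 = floor(sqrt(355)) = 18, since 18^2 = 324 <= 355 < 361 = 19^2.
Iterate m_{i+1} = d_i*a_i - m_i, d_{i+1} = (355 - m_{i+1}^2)/d_i, a_{i+1} = floor((a_0 + m_{i+1})/d_{i+1}):
  m_1 = 1*18 - 0 = 18, d_1 = (355 - 18^2)/1 = 31/1 = 31, a_1 = floor((18 + 18)/31) = 1.
  m_2 = 31*1 - 18 = 13, d_2 = (355 - 13^2)/31 = 186/31 = 6, a_2 = floor((18 + 13)/6) = 5.
  m_3 = 6*5 - 13 = 17, d_3 = (355 - 17^2)/6 = 66/6 = 11, a_3 = floor((18 + 17)/11) = 3.
  m_4 = 11*3 - 17 = 16, d_4 = (355 - 16^2)/11 = 99/11 = 9, a_4 = floor((18 + 16)/9) = 3.
  m_5 = 9*3 - 16 = 11, d_5 = (355 - 11^2)/9 = 234/9 = 26, a_5 = floor((18 + 11)/26) = 1.
  m_6 = 26*1 - 11 = 15, d_6 = (355 - 15^2)/26 = 130/26 = 5, a_6 = floor((18 + 15)/5) = 6.
  m_7 = 5*6 - 15 = 15, d_7 = (355 - 15^2)/5 = 130/5 = 26, a_7 = floor((18 + 15)/26) = 1.
  m_8 = 26*1 - 15 = 11, d_8 = (355 - 11^2)/26 = 234/26 = 9, a_8 = floor((18 + 11)/9) = 3.
  m_9 = 9*3 - 11 = 16, d_9 = (355 - 16^2)/9 = 99/9 = 11, a_9 = floor((18 + 16)/11) = 3.
  m_10 = 11*3 - 16 = 17, d_10 = (355 - 17^2)/11 = 66/11 = 6, a_10 = floor((18 + 17)/6) = 5.
  m_11 = 6*5 - 17 = 13, d_11 = (355 - 13^2)/6 = 186/6 = 31, a_11 = floor((18 + 13)/31) = 1.
  m_12 = 31*1 - 13 = 18, d_12 = (355 - 18^2)/31 = 31/31 = 1, a_12 = floor((18 + 18)/1) = 36.
  m_13 = 1*36 - 18 = 18, d_13 = (355 - 18^2)/1 = 31/1 = 31: (m_13, d_13) = (m_1, d_1) = (18, 31), so from here the quotients repeat a_1, ..., a_12; the period length is 12.
Hence the expansion of sqrt(355) is a_0 = 18 followed by the repeating block 1, 5, 3, 3, 1, 6, 1, 3, 3, 5, 1, 36 (period 12).

[18; (1, 5, 3, 3, 1, 6, 1, 3, 3, 5, 1, 36)]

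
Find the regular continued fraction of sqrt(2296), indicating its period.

[47; (1, 10, 1, 94)]

Write x_i = (sqrt(2296) + m_i)/d_i with (m_0, d_0) = (0, 1). a_0 = floor(sqrt(2296)) = 47, since 47^2 = 2209 <= 2296 < 2304 = 48^2.
Iterate m_{i+1} = d_i*a_i - m_i, d_{i+1} = (2296 - m_{i+1}^2)/d_i, a_{i+1} = floor((a_0 + m_{i+1})/d_{i+1}):
  m_1 = 1*47 - 0 = 47, d_1 = (2296 - 47^2)/1 = 87/1 = 87, a_1 = floor((47 + 47)/87) = 1.
  m_2 = 87*1 - 47 = 40, d_2 = (2296 - 40^2)/87 = 696/87 = 8, a_2 = floor((47 + 40)/8) = 10.
  m_3 = 8*10 - 40 = 40, d_3 = (2296 - 40^2)/8 = 696/8 = 87, a_3 = floor((47 + 40)/87) = 1.
  m_4 = 87*1 - 40 = 47, d_4 = (2296 - 47^2)/87 = 87/87 = 1, a_4 = floor((47 + 47)/1) = 94.
  m_5 = 1*94 - 47 = 47, d_5 = (2296 - 47^2)/1 = 87/1 = 87: (m_5, d_5) = (m_1, d_1) = (47, 87), so from here the quotients repeat a_1, ..., a_4; the period length is 4.
Hence the expansion of sqrt(2296) is a_0 = 47 followed by the repeating block 1, 10, 1, 94 (period 4).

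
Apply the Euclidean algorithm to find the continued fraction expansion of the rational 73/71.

Run the Euclidean algorithm on 73 and 71; the successive quotients are the partial quotients a_0, a_1, ... (each step inverts the fractional part left over by the previous one):
  73 = 1*71 + 2, so a_0 = 1.
  71 = 35*2 + 1, so a_1 = 35.
  2 = 2*1 + 0, so a_2 = 2.
The remainder reaches 0 after 3 divisions, so the expansion has 3 partial quotients, read off in order.

[1; 35, 2]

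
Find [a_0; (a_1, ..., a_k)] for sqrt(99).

[9; (1, 18)]

Write x_i = (sqrt(99) + m_i)/d_i with (m_0, d_0) = (0, 1). a_0 = floor(sqrt(99)) = 9, since 9^2 = 81 <= 99 < 100 = 10^2.
Iterate m_{i+1} = d_i*a_i - m_i, d_{i+1} = (99 - m_{i+1}^2)/d_i, a_{i+1} = floor((a_0 + m_{i+1})/d_{i+1}):
  m_1 = 1*9 - 0 = 9, d_1 = (99 - 9^2)/1 = 18/1 = 18, a_1 = floor((9 + 9)/18) = 1.
  m_2 = 18*1 - 9 = 9, d_2 = (99 - 9^2)/18 = 18/18 = 1, a_2 = floor((9 + 9)/1) = 18.
  m_3 = 1*18 - 9 = 9, d_3 = (99 - 9^2)/1 = 18/1 = 18: (m_3, d_3) = (m_1, d_1) = (9, 18), so from here the quotients repeat a_1, a_2; the period length is 2.
Hence the expansion of sqrt(99) is a_0 = 9 followed by the repeating block 1, 18 (period 2).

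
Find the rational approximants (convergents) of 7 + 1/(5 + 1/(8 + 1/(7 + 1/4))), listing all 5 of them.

Using the convergent recurrence p_i = a_i*p_{i-1} + p_{i-2}, q_i = a_i*q_{i-1} + q_{i-2} with p_{-2}=0, p_{-1}=1, q_{-2}=1, q_{-1}=0:
  i=0: a_0=7, p_0 = 7*1 + 0 = 7, q_0 = 7*0 + 1 = 1.
  i=1: a_1=5, p_1 = 5*7 + 1 = 36, q_1 = 5*1 + 0 = 5.
  i=2: a_2=8, p_2 = 8*36 + 7 = 295, q_2 = 8*5 + 1 = 41.
  i=3: a_3=7, p_3 = 7*295 + 36 = 2101, q_3 = 7*41 + 5 = 292.
  i=4: a_4=4, p_4 = 4*2101 + 295 = 8699, q_4 = 4*292 + 41 = 1209.

7/1, 36/5, 295/41, 2101/292, 8699/1209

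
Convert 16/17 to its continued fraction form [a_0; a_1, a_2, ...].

Run the Euclidean algorithm on 16 and 17; the successive quotients are the partial quotients a_0, a_1, ... (each step inverts the fractional part left over by the previous one):
  16 = 0*17 + 16, so a_0 = 0.
  17 = 1*16 + 1, so a_1 = 1.
  16 = 16*1 + 0, so a_2 = 16.
The remainder reaches 0 after 3 divisions, so the expansion has 3 partial quotients, read off in order.

[0; 1, 16]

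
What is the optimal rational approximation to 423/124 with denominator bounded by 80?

249/73

Expand x = 423/124 as a continued fraction with the Euclidean algorithm:
  423 = 3*124 + 51, so a_0 = 3.
  124 = 2*51 + 22, so a_1 = 2.
  51 = 2*22 + 7, so a_2 = 2.
  22 = 3*7 + 1, so a_3 = 3.
  7 = 7*1 + 0, so a_4 = 7.
so x = [3; 2, 2, 3, 7].
Convergents (p_i = a_i*p_{i-1} + p_{i-2}, q_i = a_i*q_{i-1} + q_{i-2} with p_{-2}=0, p_{-1}=1, q_{-2}=1, q_{-1}=0), until the denominator exceeds 80:
  i=0: a_0=3, p_0 = 3*1 + 0 = 3, q_0 = 3*0 + 1 = 1.
  i=1: a_1=2, p_1 = 2*3 + 1 = 7, q_1 = 2*1 + 0 = 2.
  i=2: a_2=2, p_2 = 2*7 + 3 = 17, q_2 = 2*2 + 1 = 5.
  i=3: a_3=3, p_3 = 3*17 + 7 = 58, q_3 = 3*5 + 2 = 17.
  i=4: a_4=7, p_4 = 7*58 + 17 = 423, q_4 = 7*17 + 5 = 124.
q_4 = 124 > 80, so the last convergent with denominator <= 80 is p_3/q_3 = 58/17.
The closest fraction with denominator <= 80 is either p_3/q_3 or the intermediate fraction (k*p_3 + p_2)/(k*q_3 + q_2) with the largest k >= 1 whose denominator stays <= 80; these approach x as k grows, and every other convergent or intermediate fraction in range is farther away.
Largest k: floor((80 - q_2)/q_3) = floor((80 - 5)/17) = 4.
That gives (4*58 + 17)/(4*17 + 5) = 249/73.
Compare the errors: |x - 58/17| = |423*17 - 58*124|/(124*17) = 1/2108, and |x - 249/73| = |423*73 - 249*124|/(124*73) = 3/9052.
Cross-multiplying, 3*2108 = 6324 < 9052 = 1*9052, so 3/9052 is smaller: the intermediate fraction 249/73 is closer to x than 58/17.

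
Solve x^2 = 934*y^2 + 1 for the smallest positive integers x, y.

(x, y) = (3034565, 99294)

First expand sqrt(934) as a continued fraction. With x_i = (sqrt(934) + m_i)/d_i and (m_0, d_0) = (0, 1): a_0 = floor(sqrt(934)) = 30, since 30^2 = 900 <= 934 < 961 = 31^2.
Iterate m_{i+1} = d_i*a_i - m_i, d_{i+1} = (934 - m_{i+1}^2)/d_i, a_{i+1} = floor((a_0 + m_{i+1})/d_{i+1}):
  m_1 = 1*30 - 0 = 30, d_1 = (934 - 30^2)/1 = 34/1 = 34, a_1 = floor((30 + 30)/34) = 1.
  m_2 = 34*1 - 30 = 4, d_2 = (934 - 4^2)/34 = 918/34 = 27, a_2 = floor((30 + 4)/27) = 1.
  m_3 = 27*1 - 4 = 23, d_3 = (934 - 23^2)/27 = 405/27 = 15, a_3 = floor((30 + 23)/15) = 3.
  m_4 = 15*3 - 23 = 22, d_4 = (934 - 22^2)/15 = 450/15 = 30, a_4 = floor((30 + 22)/30) = 1.
  m_5 = 30*1 - 22 = 8, d_5 = (934 - 8^2)/30 = 870/30 = 29, a_5 = floor((30 + 8)/29) = 1.
  m_6 = 29*1 - 8 = 21, d_6 = (934 - 21^2)/29 = 493/29 = 17, a_6 = floor((30 + 21)/17) = 3.
  m_7 = 17*3 - 21 = 30, d_7 = (934 - 30^2)/17 = 34/17 = 2, a_7 = floor((30 + 30)/2) = 30.
  m_8 = 2*30 - 30 = 30, d_8 = (934 - 30^2)/2 = 34/2 = 17, a_8 = floor((30 + 30)/17) = 3.
  m_9 = 17*3 - 30 = 21, d_9 = (934 - 21^2)/17 = 493/17 = 29, a_9 = floor((30 + 21)/29) = 1.
  m_10 = 29*1 - 21 = 8, d_10 = (934 - 8^2)/29 = 870/29 = 30, a_10 = floor((30 + 8)/30) = 1.
  m_11 = 30*1 - 8 = 22, d_11 = (934 - 22^2)/30 = 450/30 = 15, a_11 = floor((30 + 22)/15) = 3.
  m_12 = 15*3 - 22 = 23, d_12 = (934 - 23^2)/15 = 405/15 = 27, a_12 = floor((30 + 23)/27) = 1.
  m_13 = 27*1 - 23 = 4, d_13 = (934 - 4^2)/27 = 918/27 = 34, a_13 = floor((30 + 4)/34) = 1.
  m_14 = 34*1 - 4 = 30, d_14 = (934 - 30^2)/34 = 34/34 = 1, a_14 = floor((30 + 30)/1) = 60.
  m_15 = 1*60 - 30 = 30, d_15 = (934 - 30^2)/1 = 34/1 = 34: (m_15, d_15) = (m_1, d_1) = (30, 34), so from here the quotients repeat a_1, ..., a_14; the period length is 14.
So sqrt(934) = [30; (1, 1, 3, 1, 1, 3, 30, 3, 1, 1, 3, 1, 1, 60)] with period length k = 14.
k is even, so the fundamental solution of x^2 - 934y^2 = 1 is (p_{k-1}, q_{k-1}) = (p_13, q_13); compute convergents through index 13.
Convergents (p_i = a_i*p_{i-1} + p_{i-2}, q_i = a_i*q_{i-1} + q_{i-2} with p_{-2}=0, p_{-1}=1, q_{-2}=1, q_{-1}=0):
  i=0: a_0=30, p_0 = 30*1 + 0 = 30, q_0 = 30*0 + 1 = 1.
  i=1: a_1=1, p_1 = 1*30 + 1 = 31, q_1 = 1*1 + 0 = 1.
  i=2: a_2=1, p_2 = 1*31 + 30 = 61, q_2 = 1*1 + 1 = 2.
  i=3: a_3=3, p_3 = 3*61 + 31 = 214, q_3 = 3*2 + 1 = 7.
  i=4: a_4=1, p_4 = 1*214 + 61 = 275, q_4 = 1*7 + 2 = 9.
  i=5: a_5=1, p_5 = 1*275 + 214 = 489, q_5 = 1*9 + 7 = 16.
  i=6: a_6=3, p_6 = 3*489 + 275 = 1742, q_6 = 3*16 + 9 = 57.
  i=7: a_7=30, p_7 = 30*1742 + 489 = 52749, q_7 = 30*57 + 16 = 1726.
  i=8: a_8=3, p_8 = 3*52749 + 1742 = 159989, q_8 = 3*1726 + 57 = 5235.
  i=9: a_9=1, p_9 = 1*159989 + 52749 = 212738, q_9 = 1*5235 + 1726 = 6961.
  i=10: a_10=1, p_10 = 1*212738 + 159989 = 372727, q_10 = 1*6961 + 5235 = 12196.
  i=11: a_11=3, p_11 = 3*372727 + 212738 = 1330919, q_11 = 3*12196 + 6961 = 43549.
  i=12: a_12=1, p_12 = 1*1330919 + 372727 = 1703646, q_12 = 1*43549 + 12196 = 55745.
  i=13: a_13=1, p_13 = 1*1703646 + 1330919 = 3034565, q_13 = 1*55745 + 43549 = 99294.
Check: 3034565^2 - 934*99294^2 = 9208584739225 - 9208584739224 = 1, so (x, y) = (3034565, 99294) solves the equation, and by the theorem it is the least positive solution.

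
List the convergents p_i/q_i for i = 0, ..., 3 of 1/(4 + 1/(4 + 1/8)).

0/1, 1/4, 4/17, 33/140

Using the convergent recurrence p_i = a_i*p_{i-1} + p_{i-2}, q_i = a_i*q_{i-1} + q_{i-2} with p_{-2}=0, p_{-1}=1, q_{-2}=1, q_{-1}=0:
  i=0: a_0=0, p_0 = 0*1 + 0 = 0, q_0 = 0*0 + 1 = 1.
  i=1: a_1=4, p_1 = 4*0 + 1 = 1, q_1 = 4*1 + 0 = 4.
  i=2: a_2=4, p_2 = 4*1 + 0 = 4, q_2 = 4*4 + 1 = 17.
  i=3: a_3=8, p_3 = 8*4 + 1 = 33, q_3 = 8*17 + 4 = 140.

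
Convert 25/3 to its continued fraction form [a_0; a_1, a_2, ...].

[8; 3]

Run the Euclidean algorithm on 25 and 3; the successive quotients are the partial quotients a_0, a_1, ... (each step inverts the fractional part left over by the previous one):
  25 = 8*3 + 1, so a_0 = 8.
  3 = 3*1 + 0, so a_1 = 3.
The remainder reaches 0 after 2 divisions, so the expansion has 2 partial quotients, read off in order.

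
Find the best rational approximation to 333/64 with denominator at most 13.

26/5

Expand x = 333/64 as a continued fraction with the Euclidean algorithm:
  333 = 5*64 + 13, so a_0 = 5.
  64 = 4*13 + 12, so a_1 = 4.
  13 = 1*12 + 1, so a_2 = 1.
  12 = 12*1 + 0, so a_3 = 12.
so x = [5; 4, 1, 12].
Convergents (p_i = a_i*p_{i-1} + p_{i-2}, q_i = a_i*q_{i-1} + q_{i-2} with p_{-2}=0, p_{-1}=1, q_{-2}=1, q_{-1}=0), until the denominator exceeds 13:
  i=0: a_0=5, p_0 = 5*1 + 0 = 5, q_0 = 5*0 + 1 = 1.
  i=1: a_1=4, p_1 = 4*5 + 1 = 21, q_1 = 4*1 + 0 = 4.
  i=2: a_2=1, p_2 = 1*21 + 5 = 26, q_2 = 1*4 + 1 = 5.
  i=3: a_3=12, p_3 = 12*26 + 21 = 333, q_3 = 12*5 + 4 = 64.
q_3 = 64 > 13, so the last convergent with denominator <= 13 is p_2/q_2 = 26/5.
The closest fraction with denominator <= 13 is either p_2/q_2 or the intermediate fraction (k*p_2 + p_1)/(k*q_2 + q_1) with the largest k >= 1 whose denominator stays <= 13; these approach x as k grows, and every other convergent or intermediate fraction in range is farther away.
Largest k: floor((13 - q_1)/q_2) = floor((13 - 4)/5) = 1.
That gives (1*26 + 21)/(1*5 + 4) = 47/9.
Compare the errors: |x - 26/5| = |333*5 - 26*64|/(64*5) = 1/320, and |x - 47/9| = |333*9 - 47*64|/(64*9) = 11/576.
Cross-multiplying, 1*576 = 576 < 3520 = 11*320, so 1/320 is smaller: the convergent 26/5 is closer to x than 47/9.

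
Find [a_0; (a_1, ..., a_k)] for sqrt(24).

Write x_i = (sqrt(24) + m_i)/d_i with (m_0, d_0) = (0, 1). a_0 = floor(sqrt(24)) = 4, since 4^2 = 16 <= 24 < 25 = 5^2.
Iterate m_{i+1} = d_i*a_i - m_i, d_{i+1} = (24 - m_{i+1}^2)/d_i, a_{i+1} = floor((a_0 + m_{i+1})/d_{i+1}):
  m_1 = 1*4 - 0 = 4, d_1 = (24 - 4^2)/1 = 8/1 = 8, a_1 = floor((4 + 4)/8) = 1.
  m_2 = 8*1 - 4 = 4, d_2 = (24 - 4^2)/8 = 8/8 = 1, a_2 = floor((4 + 4)/1) = 8.
  m_3 = 1*8 - 4 = 4, d_3 = (24 - 4^2)/1 = 8/1 = 8: (m_3, d_3) = (m_1, d_1) = (4, 8), so from here the quotients repeat a_1, a_2; the period length is 2.
Hence the expansion of sqrt(24) is a_0 = 4 followed by the repeating block 1, 8 (period 2).

[4; (1, 8)]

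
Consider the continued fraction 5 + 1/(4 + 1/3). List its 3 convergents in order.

Using the convergent recurrence p_i = a_i*p_{i-1} + p_{i-2}, q_i = a_i*q_{i-1} + q_{i-2} with p_{-2}=0, p_{-1}=1, q_{-2}=1, q_{-1}=0:
  i=0: a_0=5, p_0 = 5*1 + 0 = 5, q_0 = 5*0 + 1 = 1.
  i=1: a_1=4, p_1 = 4*5 + 1 = 21, q_1 = 4*1 + 0 = 4.
  i=2: a_2=3, p_2 = 3*21 + 5 = 68, q_2 = 3*4 + 1 = 13.

5/1, 21/4, 68/13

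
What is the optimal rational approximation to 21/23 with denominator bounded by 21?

11/12

Expand x = 21/23 as a continued fraction with the Euclidean algorithm:
  21 = 0*23 + 21, so a_0 = 0.
  23 = 1*21 + 2, so a_1 = 1.
  21 = 10*2 + 1, so a_2 = 10.
  2 = 2*1 + 0, so a_3 = 2.
so x = [0; 1, 10, 2].
Convergents (p_i = a_i*p_{i-1} + p_{i-2}, q_i = a_i*q_{i-1} + q_{i-2} with p_{-2}=0, p_{-1}=1, q_{-2}=1, q_{-1}=0), until the denominator exceeds 21:
  i=0: a_0=0, p_0 = 0*1 + 0 = 0, q_0 = 0*0 + 1 = 1.
  i=1: a_1=1, p_1 = 1*0 + 1 = 1, q_1 = 1*1 + 0 = 1.
  i=2: a_2=10, p_2 = 10*1 + 0 = 10, q_2 = 10*1 + 1 = 11.
  i=3: a_3=2, p_3 = 2*10 + 1 = 21, q_3 = 2*11 + 1 = 23.
q_3 = 23 > 21, so the last convergent with denominator <= 21 is p_2/q_2 = 10/11.
The closest fraction with denominator <= 21 is either p_2/q_2 or the intermediate fraction (k*p_2 + p_1)/(k*q_2 + q_1) with the largest k >= 1 whose denominator stays <= 21; these approach x as k grows, and every other convergent or intermediate fraction in range is farther away.
Largest k: floor((21 - q_1)/q_2) = floor((21 - 1)/11) = 1.
That gives (1*10 + 1)/(1*11 + 1) = 11/12.
Compare the errors: |x - 10/11| = |21*11 - 10*23|/(23*11) = 1/253, and |x - 11/12| = |21*12 - 11*23|/(23*12) = 1/276.
Cross-multiplying, 1*253 = 253 < 276 = 1*276, so 1/276 is smaller: the intermediate fraction 11/12 is closer to x than 10/11.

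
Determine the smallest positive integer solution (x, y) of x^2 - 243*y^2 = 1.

(x, y) = (70226, 4505)

First expand sqrt(243) as a continued fraction. With x_i = (sqrt(243) + m_i)/d_i and (m_0, d_0) = (0, 1): a_0 = floor(sqrt(243)) = 15, since 15^2 = 225 <= 243 < 256 = 16^2.
Iterate m_{i+1} = d_i*a_i - m_i, d_{i+1} = (243 - m_{i+1}^2)/d_i, a_{i+1} = floor((a_0 + m_{i+1})/d_{i+1}):
  m_1 = 1*15 - 0 = 15, d_1 = (243 - 15^2)/1 = 18/1 = 18, a_1 = floor((15 + 15)/18) = 1.
  m_2 = 18*1 - 15 = 3, d_2 = (243 - 3^2)/18 = 234/18 = 13, a_2 = floor((15 + 3)/13) = 1.
  m_3 = 13*1 - 3 = 10, d_3 = (243 - 10^2)/13 = 143/13 = 11, a_3 = floor((15 + 10)/11) = 2.
  m_4 = 11*2 - 10 = 12, d_4 = (243 - 12^2)/11 = 99/11 = 9, a_4 = floor((15 + 12)/9) = 3.
  m_5 = 9*3 - 12 = 15, d_5 = (243 - 15^2)/9 = 18/9 = 2, a_5 = floor((15 + 15)/2) = 15.
  m_6 = 2*15 - 15 = 15, d_6 = (243 - 15^2)/2 = 18/2 = 9, a_6 = floor((15 + 15)/9) = 3.
  m_7 = 9*3 - 15 = 12, d_7 = (243 - 12^2)/9 = 99/9 = 11, a_7 = floor((15 + 12)/11) = 2.
  m_8 = 11*2 - 12 = 10, d_8 = (243 - 10^2)/11 = 143/11 = 13, a_8 = floor((15 + 10)/13) = 1.
  m_9 = 13*1 - 10 = 3, d_9 = (243 - 3^2)/13 = 234/13 = 18, a_9 = floor((15 + 3)/18) = 1.
  m_10 = 18*1 - 3 = 15, d_10 = (243 - 15^2)/18 = 18/18 = 1, a_10 = floor((15 + 15)/1) = 30.
  m_11 = 1*30 - 15 = 15, d_11 = (243 - 15^2)/1 = 18/1 = 18: (m_11, d_11) = (m_1, d_1) = (15, 18), so from here the quotients repeat a_1, ..., a_10; the period length is 10.
So sqrt(243) = [15; (1, 1, 2, 3, 15, 3, 2, 1, 1, 30)] with period length k = 10.
k is even, so the fundamental solution of x^2 - 243y^2 = 1 is (p_{k-1}, q_{k-1}) = (p_9, q_9); compute convergents through index 9.
Convergents (p_i = a_i*p_{i-1} + p_{i-2}, q_i = a_i*q_{i-1} + q_{i-2} with p_{-2}=0, p_{-1}=1, q_{-2}=1, q_{-1}=0):
  i=0: a_0=15, p_0 = 15*1 + 0 = 15, q_0 = 15*0 + 1 = 1.
  i=1: a_1=1, p_1 = 1*15 + 1 = 16, q_1 = 1*1 + 0 = 1.
  i=2: a_2=1, p_2 = 1*16 + 15 = 31, q_2 = 1*1 + 1 = 2.
  i=3: a_3=2, p_3 = 2*31 + 16 = 78, q_3 = 2*2 + 1 = 5.
  i=4: a_4=3, p_4 = 3*78 + 31 = 265, q_4 = 3*5 + 2 = 17.
  i=5: a_5=15, p_5 = 15*265 + 78 = 4053, q_5 = 15*17 + 5 = 260.
  i=6: a_6=3, p_6 = 3*4053 + 265 = 12424, q_6 = 3*260 + 17 = 797.
  i=7: a_7=2, p_7 = 2*12424 + 4053 = 28901, q_7 = 2*797 + 260 = 1854.
  i=8: a_8=1, p_8 = 1*28901 + 12424 = 41325, q_8 = 1*1854 + 797 = 2651.
  i=9: a_9=1, p_9 = 1*41325 + 28901 = 70226, q_9 = 1*2651 + 1854 = 4505.
Check: 70226^2 - 243*4505^2 = 4931691076 - 4931691075 = 1, so (x, y) = (70226, 4505) solves the equation, and by the theorem it is the least positive solution.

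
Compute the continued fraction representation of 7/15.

Run the Euclidean algorithm on 7 and 15; the successive quotients are the partial quotients a_0, a_1, ... (each step inverts the fractional part left over by the previous one):
  7 = 0*15 + 7, so a_0 = 0.
  15 = 2*7 + 1, so a_1 = 2.
  7 = 7*1 + 0, so a_2 = 7.
The remainder reaches 0 after 3 divisions, so the expansion has 3 partial quotients, read off in order.

[0; 2, 7]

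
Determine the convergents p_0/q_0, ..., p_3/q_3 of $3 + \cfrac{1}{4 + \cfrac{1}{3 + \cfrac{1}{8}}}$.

Using the convergent recurrence p_i = a_i*p_{i-1} + p_{i-2}, q_i = a_i*q_{i-1} + q_{i-2} with p_{-2}=0, p_{-1}=1, q_{-2}=1, q_{-1}=0:
  i=0: a_0=3, p_0 = 3*1 + 0 = 3, q_0 = 3*0 + 1 = 1.
  i=1: a_1=4, p_1 = 4*3 + 1 = 13, q_1 = 4*1 + 0 = 4.
  i=2: a_2=3, p_2 = 3*13 + 3 = 42, q_2 = 3*4 + 1 = 13.
  i=3: a_3=8, p_3 = 8*42 + 13 = 349, q_3 = 8*13 + 4 = 108.

3/1, 13/4, 42/13, 349/108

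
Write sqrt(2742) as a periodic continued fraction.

[52; (2, 1, 2, 1, 16, 1, 2, 1, 2, 104)]

Write x_i = (sqrt(2742) + m_i)/d_i with (m_0, d_0) = (0, 1). a_0 = floor(sqrt(2742)) = 52, since 52^2 = 2704 <= 2742 < 2809 = 53^2.
Iterate m_{i+1} = d_i*a_i - m_i, d_{i+1} = (2742 - m_{i+1}^2)/d_i, a_{i+1} = floor((a_0 + m_{i+1})/d_{i+1}):
  m_1 = 1*52 - 0 = 52, d_1 = (2742 - 52^2)/1 = 38/1 = 38, a_1 = floor((52 + 52)/38) = 2.
  m_2 = 38*2 - 52 = 24, d_2 = (2742 - 24^2)/38 = 2166/38 = 57, a_2 = floor((52 + 24)/57) = 1.
  m_3 = 57*1 - 24 = 33, d_3 = (2742 - 33^2)/57 = 1653/57 = 29, a_3 = floor((52 + 33)/29) = 2.
  m_4 = 29*2 - 33 = 25, d_4 = (2742 - 25^2)/29 = 2117/29 = 73, a_4 = floor((52 + 25)/73) = 1.
  m_5 = 73*1 - 25 = 48, d_5 = (2742 - 48^2)/73 = 438/73 = 6, a_5 = floor((52 + 48)/6) = 16.
  m_6 = 6*16 - 48 = 48, d_6 = (2742 - 48^2)/6 = 438/6 = 73, a_6 = floor((52 + 48)/73) = 1.
  m_7 = 73*1 - 48 = 25, d_7 = (2742 - 25^2)/73 = 2117/73 = 29, a_7 = floor((52 + 25)/29) = 2.
  m_8 = 29*2 - 25 = 33, d_8 = (2742 - 33^2)/29 = 1653/29 = 57, a_8 = floor((52 + 33)/57) = 1.
  m_9 = 57*1 - 33 = 24, d_9 = (2742 - 24^2)/57 = 2166/57 = 38, a_9 = floor((52 + 24)/38) = 2.
  m_10 = 38*2 - 24 = 52, d_10 = (2742 - 52^2)/38 = 38/38 = 1, a_10 = floor((52 + 52)/1) = 104.
  m_11 = 1*104 - 52 = 52, d_11 = (2742 - 52^2)/1 = 38/1 = 38: (m_11, d_11) = (m_1, d_1) = (52, 38), so from here the quotients repeat a_1, ..., a_10; the period length is 10.
Hence the expansion of sqrt(2742) is a_0 = 52 followed by the repeating block 2, 1, 2, 1, 16, 1, 2, 1, 2, 104 (period 10).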